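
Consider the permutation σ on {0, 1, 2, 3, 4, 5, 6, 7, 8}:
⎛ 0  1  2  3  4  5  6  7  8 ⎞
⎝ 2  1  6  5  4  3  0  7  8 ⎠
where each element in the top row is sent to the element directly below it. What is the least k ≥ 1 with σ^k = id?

Decomposing into disjoint cycles gives cycle lengths 3, 2, 1, 1, 1, 1.
Since disjoint cycles commute, ord(σ) = lcm(3, 2) = 6.

6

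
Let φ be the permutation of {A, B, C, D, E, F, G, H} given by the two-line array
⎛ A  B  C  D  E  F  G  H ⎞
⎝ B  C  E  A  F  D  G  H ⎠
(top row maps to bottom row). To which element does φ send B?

C

The entry below B in the array is C, so φ(B) = C.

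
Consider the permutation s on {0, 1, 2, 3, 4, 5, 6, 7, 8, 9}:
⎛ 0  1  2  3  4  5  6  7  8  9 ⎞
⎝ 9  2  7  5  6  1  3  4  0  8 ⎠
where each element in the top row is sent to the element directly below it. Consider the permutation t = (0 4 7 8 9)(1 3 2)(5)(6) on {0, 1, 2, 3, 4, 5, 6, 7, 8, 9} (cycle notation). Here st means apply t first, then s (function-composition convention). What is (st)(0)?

6

t(0) = 4, then s(4) = 6; composing gives (st)(0) = 6.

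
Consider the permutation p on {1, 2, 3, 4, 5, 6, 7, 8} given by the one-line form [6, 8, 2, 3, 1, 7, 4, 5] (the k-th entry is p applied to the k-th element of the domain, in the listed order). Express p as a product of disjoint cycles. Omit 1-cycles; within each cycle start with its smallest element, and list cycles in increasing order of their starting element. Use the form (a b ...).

From 1: 1 → 6 → 7 → 4 → 3 → 2 → 8 → 5 → 1, closing the cycle (1 6 7 4 3 2 8 5).
Continuing from each remaining unvisited element yields (1 6 7 4 3 2 8 5).

(1 6 7 4 3 2 8 5)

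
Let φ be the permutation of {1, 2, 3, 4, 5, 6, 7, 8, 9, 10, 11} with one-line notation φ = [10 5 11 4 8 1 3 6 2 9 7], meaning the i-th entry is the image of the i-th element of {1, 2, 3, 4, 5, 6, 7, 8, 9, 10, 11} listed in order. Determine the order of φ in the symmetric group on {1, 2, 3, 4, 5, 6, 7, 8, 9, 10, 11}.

21

Decomposing into disjoint cycles gives cycle lengths 7, 3, 1.
The order of φ is the least common multiple of its cycle lengths: lcm(7, 3) = 21.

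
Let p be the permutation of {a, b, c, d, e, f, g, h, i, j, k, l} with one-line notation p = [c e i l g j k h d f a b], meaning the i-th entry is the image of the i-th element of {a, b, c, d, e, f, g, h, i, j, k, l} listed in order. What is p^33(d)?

a

Tracing d → l → … returns to d after 9 steps, so d lies in a 9-cycle (a, c, i, d, l, b, e, g, k).
Since the cycle has length 9, p^33 acts on it the same as p^6 (33 mod 9 = 6).
Stepping 6 places around the cycle: d → l → b → e → g → k → a.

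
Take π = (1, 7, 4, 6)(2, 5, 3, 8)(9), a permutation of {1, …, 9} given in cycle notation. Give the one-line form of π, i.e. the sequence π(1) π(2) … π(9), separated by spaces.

Each element maps to the next entry in its cycle (wrapping to the front): 1↦7, 2↦5, 3↦8, 4↦6, 5↦3, 6↦1, 7↦4, 8↦2, 9↦9.
Listing these in domain order gives 7 5 8 6 3 1 4 2 9.

7 5 8 6 3 1 4 2 9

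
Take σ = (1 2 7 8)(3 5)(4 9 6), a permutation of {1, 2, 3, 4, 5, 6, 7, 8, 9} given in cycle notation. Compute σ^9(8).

1

8 lies in the 4-cycle (1 2 7 8).
Since the cycle has length 4, σ^9 acts on it the same as σ^1 (9 mod 4 = 1).
Advancing 1 step from 8: 8 → 1.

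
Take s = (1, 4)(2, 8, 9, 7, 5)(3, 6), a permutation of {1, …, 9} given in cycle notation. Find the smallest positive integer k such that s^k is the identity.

10

The cycle type of s is (5, 2, 2).
The order of s is the least common multiple of its cycle lengths: lcm(5, 2, 2) = 10.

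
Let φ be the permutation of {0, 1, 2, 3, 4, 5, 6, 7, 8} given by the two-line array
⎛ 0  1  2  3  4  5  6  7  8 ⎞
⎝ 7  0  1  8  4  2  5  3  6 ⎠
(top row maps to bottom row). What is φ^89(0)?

7

Tracing 0 → 7 → … returns to 0 after 8 steps, so 0 lies in an 8-cycle (0, 7, 3, 8, 6, 5, 2, 1).
Since the cycle has length 8, φ^89 acts on it the same as φ^1 (89 mod 8 = 1).
Advancing 1 step from 0: 0 → 7.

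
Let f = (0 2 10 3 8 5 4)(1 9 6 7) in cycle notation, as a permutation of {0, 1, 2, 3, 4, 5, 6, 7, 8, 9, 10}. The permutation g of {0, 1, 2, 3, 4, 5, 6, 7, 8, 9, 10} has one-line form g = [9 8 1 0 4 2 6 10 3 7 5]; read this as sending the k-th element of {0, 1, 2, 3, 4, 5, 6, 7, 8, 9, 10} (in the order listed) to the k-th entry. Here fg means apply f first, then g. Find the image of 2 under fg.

5

First apply f: f(2) = 10, then g(10) = 5. Thus (fg)(2) = 5.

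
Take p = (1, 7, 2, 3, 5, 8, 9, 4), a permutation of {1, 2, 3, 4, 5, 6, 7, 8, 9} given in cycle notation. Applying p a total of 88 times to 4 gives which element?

4

4 lies in the 8-cycle (1, 7, 2, 3, 5, 8, 9, 4).
On an 8-cycle, p^8 is the identity, so p^88 = p^0 there (88 ≡ 0 mod 8).
So p^88(4) = 4.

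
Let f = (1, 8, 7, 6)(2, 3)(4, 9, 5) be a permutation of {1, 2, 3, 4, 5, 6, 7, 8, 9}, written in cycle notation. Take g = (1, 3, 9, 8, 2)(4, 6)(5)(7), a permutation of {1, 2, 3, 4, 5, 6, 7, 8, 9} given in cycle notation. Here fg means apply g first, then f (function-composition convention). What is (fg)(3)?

5

First apply g: g(3) = 9, then f(9) = 5. Thus (fg)(3) = 5.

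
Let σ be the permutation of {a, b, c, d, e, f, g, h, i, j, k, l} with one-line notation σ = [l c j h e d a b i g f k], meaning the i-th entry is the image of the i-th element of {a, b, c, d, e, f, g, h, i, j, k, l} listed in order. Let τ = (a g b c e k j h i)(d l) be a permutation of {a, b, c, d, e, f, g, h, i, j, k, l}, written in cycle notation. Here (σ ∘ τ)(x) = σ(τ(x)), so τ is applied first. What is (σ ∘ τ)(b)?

j

τ(b) = c, then σ(c) = j; composing gives (σ ∘ τ)(b) = j.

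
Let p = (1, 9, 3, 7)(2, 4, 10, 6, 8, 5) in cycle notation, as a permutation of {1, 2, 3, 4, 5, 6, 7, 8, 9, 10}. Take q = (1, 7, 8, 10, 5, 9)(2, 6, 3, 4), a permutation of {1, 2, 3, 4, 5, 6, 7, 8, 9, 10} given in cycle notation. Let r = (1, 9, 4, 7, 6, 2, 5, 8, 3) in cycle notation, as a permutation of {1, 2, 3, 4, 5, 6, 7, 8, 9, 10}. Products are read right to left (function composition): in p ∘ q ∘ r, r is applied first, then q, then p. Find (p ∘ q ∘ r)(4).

5

Chase 4: r(4) = 7; q(7) = 8; p(8) = 5. Hence (p ∘ q ∘ r)(4) = 5.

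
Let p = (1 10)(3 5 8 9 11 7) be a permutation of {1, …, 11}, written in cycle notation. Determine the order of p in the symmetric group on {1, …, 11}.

6

The disjoint cycles have lengths 6, 2, 1, 1, 1.
The order is lcm(6, 2) = 6.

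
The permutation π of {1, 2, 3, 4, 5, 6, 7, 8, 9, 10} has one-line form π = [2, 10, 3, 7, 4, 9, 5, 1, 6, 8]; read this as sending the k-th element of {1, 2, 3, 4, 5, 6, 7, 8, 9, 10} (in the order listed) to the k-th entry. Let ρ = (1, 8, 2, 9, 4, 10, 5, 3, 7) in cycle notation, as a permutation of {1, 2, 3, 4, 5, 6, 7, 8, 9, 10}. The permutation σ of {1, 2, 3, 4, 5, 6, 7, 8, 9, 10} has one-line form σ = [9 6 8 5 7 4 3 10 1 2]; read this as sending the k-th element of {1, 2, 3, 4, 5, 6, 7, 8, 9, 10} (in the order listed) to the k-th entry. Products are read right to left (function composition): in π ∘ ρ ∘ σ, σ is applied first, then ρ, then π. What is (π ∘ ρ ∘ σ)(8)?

4

Apply the permutations in order: σ(8) = 10, then ρ(10) = 5, then π(5) = 4. So (π ∘ ρ ∘ σ)(8) = 4.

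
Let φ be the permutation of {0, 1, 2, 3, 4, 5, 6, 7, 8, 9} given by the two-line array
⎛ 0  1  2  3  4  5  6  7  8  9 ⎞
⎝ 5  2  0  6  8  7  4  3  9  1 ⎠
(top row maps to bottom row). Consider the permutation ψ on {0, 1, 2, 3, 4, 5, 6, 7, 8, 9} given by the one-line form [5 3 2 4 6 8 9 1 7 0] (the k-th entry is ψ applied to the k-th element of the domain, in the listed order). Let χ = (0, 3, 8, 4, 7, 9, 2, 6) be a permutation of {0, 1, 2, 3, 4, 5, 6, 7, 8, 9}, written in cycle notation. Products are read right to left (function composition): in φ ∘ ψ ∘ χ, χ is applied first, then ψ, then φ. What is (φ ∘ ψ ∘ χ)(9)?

0

(φ ∘ ψ ∘ χ)(9) = φ(ψ(χ(9))). χ(9) = 2, then ψ(2) = 2, then φ(2) = 0, so the result is 0.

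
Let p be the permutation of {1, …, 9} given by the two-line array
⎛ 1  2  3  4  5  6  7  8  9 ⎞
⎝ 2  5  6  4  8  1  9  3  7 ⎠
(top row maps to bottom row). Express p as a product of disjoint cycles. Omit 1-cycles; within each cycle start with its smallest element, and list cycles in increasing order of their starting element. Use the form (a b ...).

(1 2 5 8 3 6)(7 9)

Iterating p from 1 gives 1 → 2 → 5 → 8 → 3 → 6 → 1; that is the 6-cycle (1 2 5 8 3 6).
Continuing from each remaining unvisited element yields (1 2 5 8 3 6)(7 9).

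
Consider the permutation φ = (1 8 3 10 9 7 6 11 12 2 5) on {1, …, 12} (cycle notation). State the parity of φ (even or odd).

even

The cycle lengths are 11, 1.
A cycle of length ℓ contributes ℓ−1 transpositions, so φ is a product of 10 transpositions — even.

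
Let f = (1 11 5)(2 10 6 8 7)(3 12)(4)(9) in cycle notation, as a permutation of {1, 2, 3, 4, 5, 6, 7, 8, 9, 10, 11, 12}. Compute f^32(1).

5

1 lies in the 3-cycle (1 11 5).
Since the cycle has length 3, f^32 acts on it the same as f^2 (32 mod 3 = 2).
Advancing 2 steps from 1: 1 → 11 → 5.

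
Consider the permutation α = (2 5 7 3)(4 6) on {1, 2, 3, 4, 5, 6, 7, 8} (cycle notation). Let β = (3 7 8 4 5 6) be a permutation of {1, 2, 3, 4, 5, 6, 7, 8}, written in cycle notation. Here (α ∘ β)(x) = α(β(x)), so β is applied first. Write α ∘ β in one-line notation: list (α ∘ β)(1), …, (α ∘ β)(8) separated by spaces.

Chase each element through β then α: 1 → 1 → 1; 2 → 2 → 5; 3 → 7 → 3; 4 → 5 → 7; 5 → 6 → 4; 6 → 3 → 2; 7 → 8 → 8; 8 → 4 → 6.
Collecting the images, α ∘ β = [1 5 3 7 4 2 8 6].

1 5 3 7 4 2 8 6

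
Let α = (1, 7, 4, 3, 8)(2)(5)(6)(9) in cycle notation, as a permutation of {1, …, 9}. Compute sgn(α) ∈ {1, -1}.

1

The cycle lengths are 5, 1, 1, 1, 1.
A cycle is odd iff its length is even; α has 0 even-length cycles, so sgn(α) = (−1)^0 and α is even.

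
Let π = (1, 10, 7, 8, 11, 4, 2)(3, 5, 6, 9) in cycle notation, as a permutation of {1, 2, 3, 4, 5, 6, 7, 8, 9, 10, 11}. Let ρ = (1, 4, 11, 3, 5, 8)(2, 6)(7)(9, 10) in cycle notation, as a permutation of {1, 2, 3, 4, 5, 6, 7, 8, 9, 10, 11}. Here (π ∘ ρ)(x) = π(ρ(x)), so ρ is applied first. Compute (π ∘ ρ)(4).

(π ∘ ρ)(4) = π(ρ(4)). ρ(4) = 11, then π(11) = 4. So (π ∘ ρ)(4) = 4.

4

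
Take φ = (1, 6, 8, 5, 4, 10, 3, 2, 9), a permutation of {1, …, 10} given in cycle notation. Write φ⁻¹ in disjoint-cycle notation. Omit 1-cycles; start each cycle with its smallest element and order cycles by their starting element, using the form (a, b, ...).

If φ sends a → b within a cycle, φ⁻¹ sends b → a; equivalently, reverse each cycle.
Reversing each cycle of φ and rotating so the smallest element leads gives (1, 9, 2, 3, 10, 4, 5, 8, 6).

(1, 9, 2, 3, 10, 4, 5, 8, 6)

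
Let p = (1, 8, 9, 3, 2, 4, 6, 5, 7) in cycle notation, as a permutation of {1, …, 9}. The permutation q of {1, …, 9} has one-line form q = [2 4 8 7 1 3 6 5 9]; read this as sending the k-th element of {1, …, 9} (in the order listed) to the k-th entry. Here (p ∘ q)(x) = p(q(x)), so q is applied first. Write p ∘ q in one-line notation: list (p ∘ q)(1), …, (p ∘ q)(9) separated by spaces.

4 6 9 1 8 2 5 7 3

Chase each element through q then p: 1 → 2 → 4; 2 → 4 → 6; 3 → 8 → 9; 4 → 7 → 1; 5 → 1 → 8; 6 → 3 → 2; 7 → 6 → 5; 8 → 5 → 7; 9 → 9 → 3.
Collecting the images, p ∘ q = [4 6 9 1 8 2 5 7 3].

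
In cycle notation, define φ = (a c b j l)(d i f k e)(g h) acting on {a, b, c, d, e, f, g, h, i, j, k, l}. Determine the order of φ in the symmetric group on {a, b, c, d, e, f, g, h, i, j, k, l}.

The disjoint cycles have lengths 5, 5, 2.
The order is lcm(5, 5, 2) = 10.

10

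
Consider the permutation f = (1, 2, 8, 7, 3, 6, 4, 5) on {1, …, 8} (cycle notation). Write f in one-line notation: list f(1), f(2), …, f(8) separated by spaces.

2 8 6 5 1 4 3 7

Reading each image from the cycles: 1↦2, 2↦8, 3↦6, 4↦5, 5↦1, 6↦4, 7↦3, 8↦7.
Listing these in domain order gives 2 8 6 5 1 4 3 7.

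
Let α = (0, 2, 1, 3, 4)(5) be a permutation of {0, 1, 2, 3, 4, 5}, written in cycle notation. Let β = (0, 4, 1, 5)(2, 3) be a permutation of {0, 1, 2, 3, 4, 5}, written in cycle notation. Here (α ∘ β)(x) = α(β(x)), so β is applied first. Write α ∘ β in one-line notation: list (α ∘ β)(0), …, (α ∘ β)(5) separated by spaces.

0 5 4 1 3 2

(α ∘ β)(x) = α(β(x)). Computing each image: α(β(0)) = α(4) = 0, α(β(1)) = α(5) = 5, α(β(2)) = α(3) = 4, α(β(3)) = α(2) = 1, α(β(4)) = α(1) = 3, α(β(5)) = α(0) = 2.
Hence α ∘ β = [0 5 4 1 3 2].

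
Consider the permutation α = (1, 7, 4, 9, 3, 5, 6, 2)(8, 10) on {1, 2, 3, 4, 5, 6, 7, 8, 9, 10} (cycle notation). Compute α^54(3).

3 lies in the 8-cycle (1, 7, 4, 9, 3, 5, 6, 2).
Since the cycle has length 8, α^54 acts on it the same as α^6 (54 mod 8 = 6).
Advancing 6 steps from 3: 3 → 5 → 6 → 2 → 1 → 7 → 4.

4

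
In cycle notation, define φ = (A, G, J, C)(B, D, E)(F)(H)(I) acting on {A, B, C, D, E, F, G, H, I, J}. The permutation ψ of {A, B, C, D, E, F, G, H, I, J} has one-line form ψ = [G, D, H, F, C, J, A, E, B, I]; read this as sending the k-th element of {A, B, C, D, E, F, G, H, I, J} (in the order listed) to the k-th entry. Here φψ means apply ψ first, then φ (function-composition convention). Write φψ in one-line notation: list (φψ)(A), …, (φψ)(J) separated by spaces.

(φψ)(x) = φ(ψ(x)). Computing each image: φ(ψ(A)) = φ(G) = J, φ(ψ(B)) = φ(D) = E, φ(ψ(C)) = φ(H) = H, φ(ψ(D)) = φ(F) = F, φ(ψ(E)) = φ(C) = A, φ(ψ(F)) = φ(J) = C, φ(ψ(G)) = φ(A) = G, φ(ψ(H)) = φ(E) = B, φ(ψ(I)) = φ(B) = D, φ(ψ(J)) = φ(I) = I.
Hence φψ = [J E H F A C G B D I].

J E H F A C G B D I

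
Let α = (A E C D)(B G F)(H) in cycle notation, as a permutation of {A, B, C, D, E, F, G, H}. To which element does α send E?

Within (A E C D), E ↦ C.

C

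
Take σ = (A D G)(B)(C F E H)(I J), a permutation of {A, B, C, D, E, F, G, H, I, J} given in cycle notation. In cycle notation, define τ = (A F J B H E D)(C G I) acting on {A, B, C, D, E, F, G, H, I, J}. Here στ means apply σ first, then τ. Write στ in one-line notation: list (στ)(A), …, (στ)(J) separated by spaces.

A H J I E D F G B C

(στ)(x) = τ(σ(x)). Computing each image: τ(σ(A)) = τ(D) = A, τ(σ(B)) = τ(B) = H, τ(σ(C)) = τ(F) = J, τ(σ(D)) = τ(G) = I, τ(σ(E)) = τ(H) = E, τ(σ(F)) = τ(E) = D, τ(σ(G)) = τ(A) = F, τ(σ(H)) = τ(C) = G, τ(σ(I)) = τ(J) = B, τ(σ(J)) = τ(I) = C.
Hence στ = [A H J I E D F G B C].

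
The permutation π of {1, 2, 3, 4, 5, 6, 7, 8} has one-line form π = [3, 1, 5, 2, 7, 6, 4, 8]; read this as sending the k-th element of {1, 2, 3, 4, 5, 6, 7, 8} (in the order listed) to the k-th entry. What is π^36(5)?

Tracing 5 → 7 → … returns to 5 after 6 steps, so 5 lies in a 6-cycle (1 3 5 7 4 2).
On a 6-cycle, π^6 is the identity, so π^36 = π^0 there (36 ≡ 0 mod 6).
So π^36(5) = 5.

5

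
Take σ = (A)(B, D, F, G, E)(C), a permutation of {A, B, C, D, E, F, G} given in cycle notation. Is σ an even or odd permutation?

The cycle lengths are 5, 1, 1.
A cycle is odd iff its length is even; σ has 0 even-length cycles, so sgn(σ) = (−1)^0 and σ is even.

even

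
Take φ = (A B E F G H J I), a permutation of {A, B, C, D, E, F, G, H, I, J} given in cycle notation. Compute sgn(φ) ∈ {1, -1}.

The cycle lengths are 8, 1, 1.
A cycle is odd iff its length is even; φ has 1 even-length cycle, so sgn(φ) = (−1)^1 and φ is odd.

-1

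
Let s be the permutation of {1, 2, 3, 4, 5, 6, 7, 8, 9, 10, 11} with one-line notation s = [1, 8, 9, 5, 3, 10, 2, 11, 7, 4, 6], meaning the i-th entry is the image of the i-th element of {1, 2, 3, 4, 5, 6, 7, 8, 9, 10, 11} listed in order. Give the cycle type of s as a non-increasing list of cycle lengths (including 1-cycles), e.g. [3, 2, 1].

[10, 1]

The disjoint cycles are (1)(2 8 11 6 10 4 5 3 9 7), with lengths 10, 1 in non-increasing order.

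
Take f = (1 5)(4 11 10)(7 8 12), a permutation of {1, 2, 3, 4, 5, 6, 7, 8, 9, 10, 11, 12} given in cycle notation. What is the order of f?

6

The cycle type of f is (3, 3, 2, 1, 1, 1, 1).
The order of f is the least common multiple of its cycle lengths: lcm(3, 3, 2) = 6.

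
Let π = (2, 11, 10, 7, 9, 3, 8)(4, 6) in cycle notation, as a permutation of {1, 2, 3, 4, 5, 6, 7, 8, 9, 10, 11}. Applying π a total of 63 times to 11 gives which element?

11

11 lies in the 7-cycle (2, 11, 10, 7, 9, 3, 8).
On a 7-cycle, π^7 is the identity, so π^63 = π^0 there (63 ≡ 0 mod 7).
So π^63(11) = 11.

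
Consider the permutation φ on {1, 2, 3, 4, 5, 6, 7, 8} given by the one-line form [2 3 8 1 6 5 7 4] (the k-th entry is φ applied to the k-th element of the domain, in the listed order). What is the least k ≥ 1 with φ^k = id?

10

Writing φ as disjoint cycles, the cycle lengths are 5, 2, 1.
The order of φ is the least common multiple of its cycle lengths: lcm(5, 2) = 10.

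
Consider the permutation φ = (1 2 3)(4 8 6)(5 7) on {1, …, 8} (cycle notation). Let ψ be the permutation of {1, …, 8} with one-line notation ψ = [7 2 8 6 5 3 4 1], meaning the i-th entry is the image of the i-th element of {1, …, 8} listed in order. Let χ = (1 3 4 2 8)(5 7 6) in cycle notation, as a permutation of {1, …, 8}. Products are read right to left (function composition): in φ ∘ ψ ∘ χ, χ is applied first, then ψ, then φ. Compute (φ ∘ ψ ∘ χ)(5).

8

(φ ∘ ψ ∘ χ)(5) = φ(ψ(χ(5))). χ(5) = 7, then ψ(7) = 4, then φ(4) = 8, so the result is 8.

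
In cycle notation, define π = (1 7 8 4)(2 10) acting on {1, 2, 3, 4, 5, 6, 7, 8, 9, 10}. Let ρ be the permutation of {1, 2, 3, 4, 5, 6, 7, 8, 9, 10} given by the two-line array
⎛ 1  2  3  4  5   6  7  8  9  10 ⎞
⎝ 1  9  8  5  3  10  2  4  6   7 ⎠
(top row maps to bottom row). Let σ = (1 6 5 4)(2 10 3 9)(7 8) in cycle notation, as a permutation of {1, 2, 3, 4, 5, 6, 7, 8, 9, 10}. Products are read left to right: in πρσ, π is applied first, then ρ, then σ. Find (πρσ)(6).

3

Apply the permutations in order: π(6) = 6, then ρ(6) = 10, then σ(10) = 3. So (πρσ)(6) = 3.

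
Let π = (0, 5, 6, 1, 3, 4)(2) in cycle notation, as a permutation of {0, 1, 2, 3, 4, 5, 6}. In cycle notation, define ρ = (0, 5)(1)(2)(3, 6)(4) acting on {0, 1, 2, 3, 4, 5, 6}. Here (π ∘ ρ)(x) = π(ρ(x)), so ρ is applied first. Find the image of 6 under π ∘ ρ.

4

First apply ρ: ρ(6) = 3, then π(3) = 4. Thus (π ∘ ρ)(6) = 4.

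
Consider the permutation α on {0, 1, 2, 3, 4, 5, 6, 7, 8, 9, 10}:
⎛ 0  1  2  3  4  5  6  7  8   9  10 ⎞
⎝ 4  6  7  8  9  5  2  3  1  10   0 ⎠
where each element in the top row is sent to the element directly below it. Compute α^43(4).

Tracing 4 → 9 → … returns to 4 after 4 steps, so 4 lies in a 4-cycle (0 4 9 10).
Powers repeat with period 4 on this cycle, and 43 mod 4 = 3, so α^43(4) = α^3(4).
Advancing 3 steps from 4: 4 → 9 → 10 → 0.

0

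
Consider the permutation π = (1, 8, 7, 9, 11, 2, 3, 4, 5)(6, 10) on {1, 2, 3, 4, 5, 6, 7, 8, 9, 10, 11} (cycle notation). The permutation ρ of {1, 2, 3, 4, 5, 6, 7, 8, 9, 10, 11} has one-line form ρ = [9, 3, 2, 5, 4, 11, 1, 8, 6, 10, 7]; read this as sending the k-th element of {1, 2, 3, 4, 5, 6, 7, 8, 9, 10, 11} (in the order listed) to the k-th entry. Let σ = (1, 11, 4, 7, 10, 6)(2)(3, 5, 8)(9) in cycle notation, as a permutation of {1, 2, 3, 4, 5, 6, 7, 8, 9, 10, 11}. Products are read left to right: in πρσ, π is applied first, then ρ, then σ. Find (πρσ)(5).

9

Apply the permutations in order: π(5) = 1, then ρ(1) = 9, then σ(9) = 9. So (πρσ)(5) = 9.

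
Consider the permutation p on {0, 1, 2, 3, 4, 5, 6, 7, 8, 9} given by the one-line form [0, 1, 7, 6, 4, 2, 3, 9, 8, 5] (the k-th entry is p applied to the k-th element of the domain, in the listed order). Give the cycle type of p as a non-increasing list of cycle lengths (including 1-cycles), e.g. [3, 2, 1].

[4, 2, 1, 1, 1, 1]

The disjoint cycles are (0)(1)(2, 7, 9, 5)(3, 6)(4)(8), with lengths 4, 2, 1, 1, 1, 1 in non-increasing order.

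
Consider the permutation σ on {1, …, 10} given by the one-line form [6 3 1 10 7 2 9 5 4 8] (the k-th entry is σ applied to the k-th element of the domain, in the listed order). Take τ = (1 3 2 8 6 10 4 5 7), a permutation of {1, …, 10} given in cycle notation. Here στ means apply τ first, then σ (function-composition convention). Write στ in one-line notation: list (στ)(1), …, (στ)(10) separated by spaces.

(στ)(x) = σ(τ(x)). Computing each image: σ(τ(1)) = σ(3) = 1, σ(τ(2)) = σ(8) = 5, σ(τ(3)) = σ(2) = 3, σ(τ(4)) = σ(5) = 7, σ(τ(5)) = σ(7) = 9, σ(τ(6)) = σ(10) = 8, σ(τ(7)) = σ(1) = 6, σ(τ(8)) = σ(6) = 2, σ(τ(9)) = σ(9) = 4, σ(τ(10)) = σ(4) = 10.
Hence στ = [1 5 3 7 9 8 6 2 4 10].

1 5 3 7 9 8 6 2 4 10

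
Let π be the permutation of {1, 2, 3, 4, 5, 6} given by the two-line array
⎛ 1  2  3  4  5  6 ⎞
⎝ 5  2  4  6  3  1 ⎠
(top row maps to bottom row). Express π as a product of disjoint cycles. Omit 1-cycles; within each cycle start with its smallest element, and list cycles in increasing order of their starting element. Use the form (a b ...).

(1 5 3 4 6)

Iterating π from 1 gives 1 → 5 → 3 → 4 → 6 → 1; that is the 5-cycle (1 5 3 4 6).
Repeating from the next unused element and collecting all non-trivial cycles gives (1 5 3 4 6).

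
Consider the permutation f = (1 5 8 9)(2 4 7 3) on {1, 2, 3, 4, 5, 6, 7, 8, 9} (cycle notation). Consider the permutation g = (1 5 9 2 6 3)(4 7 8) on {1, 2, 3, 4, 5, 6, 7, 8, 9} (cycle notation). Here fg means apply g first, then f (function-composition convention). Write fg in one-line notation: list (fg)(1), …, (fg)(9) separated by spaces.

8 6 5 3 1 2 9 7 4

Chase each element through g then f: 1 → 5 → 8; 2 → 6 → 6; 3 → 1 → 5; 4 → 7 → 3; 5 → 9 → 1; 6 → 3 → 2; 7 → 8 → 9; 8 → 4 → 7; 9 → 2 → 4.
So fg in one-line form is 8 6 5 3 1 2 9 7 4.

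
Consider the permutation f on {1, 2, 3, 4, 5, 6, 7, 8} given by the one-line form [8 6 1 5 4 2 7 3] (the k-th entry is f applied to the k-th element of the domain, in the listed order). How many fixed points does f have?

1

The fixed points (elements with f(x) = x) are {7}, so there is 1.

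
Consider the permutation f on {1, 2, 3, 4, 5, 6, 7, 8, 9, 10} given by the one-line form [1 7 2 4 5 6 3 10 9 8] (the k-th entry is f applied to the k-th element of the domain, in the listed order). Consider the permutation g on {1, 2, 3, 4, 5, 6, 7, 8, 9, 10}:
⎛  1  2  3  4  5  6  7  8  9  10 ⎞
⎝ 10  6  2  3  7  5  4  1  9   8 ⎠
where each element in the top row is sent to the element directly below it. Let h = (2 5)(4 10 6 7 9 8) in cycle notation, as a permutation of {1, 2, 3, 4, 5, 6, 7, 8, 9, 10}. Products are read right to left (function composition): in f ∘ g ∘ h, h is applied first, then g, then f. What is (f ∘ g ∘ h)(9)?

(f ∘ g ∘ h)(9) = f(g(h(9))). h(9) = 8, then g(8) = 1, then f(1) = 1, so the result is 1.

1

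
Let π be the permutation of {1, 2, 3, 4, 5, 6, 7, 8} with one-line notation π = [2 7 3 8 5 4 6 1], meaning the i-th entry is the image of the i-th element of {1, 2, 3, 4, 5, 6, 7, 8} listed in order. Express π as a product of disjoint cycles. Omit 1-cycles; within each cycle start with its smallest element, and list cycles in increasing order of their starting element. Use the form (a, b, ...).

(1, 2, 7, 6, 4, 8)

Start at 1 and follow images: 1 → 2 → 7 → 6 → 4 → 8 → 1, giving the cycle (1, 2, 7, 6, 4, 8).
Continuing from each remaining unvisited element yields (1, 2, 7, 6, 4, 8).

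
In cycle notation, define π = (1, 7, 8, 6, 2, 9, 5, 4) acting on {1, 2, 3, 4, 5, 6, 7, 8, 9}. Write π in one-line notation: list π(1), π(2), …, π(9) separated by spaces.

7 9 3 1 4 2 8 6 5

Image by image: 1→7, 2→9, 3→3, 4→1, 5→4, 6→2, 7→8, 8→6, 9→5.
Listing these in domain order gives 7 9 3 1 4 2 8 6 5.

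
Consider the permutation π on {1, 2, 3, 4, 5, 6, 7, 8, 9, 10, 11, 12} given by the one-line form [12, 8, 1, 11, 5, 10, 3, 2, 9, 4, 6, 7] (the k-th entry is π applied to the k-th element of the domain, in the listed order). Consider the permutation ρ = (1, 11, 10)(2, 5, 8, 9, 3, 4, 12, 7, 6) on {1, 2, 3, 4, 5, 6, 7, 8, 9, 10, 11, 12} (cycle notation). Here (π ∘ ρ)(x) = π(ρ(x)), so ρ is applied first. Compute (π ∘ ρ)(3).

First apply ρ: ρ(3) = 4, then π(4) = 11. Thus (π ∘ ρ)(3) = 11.

11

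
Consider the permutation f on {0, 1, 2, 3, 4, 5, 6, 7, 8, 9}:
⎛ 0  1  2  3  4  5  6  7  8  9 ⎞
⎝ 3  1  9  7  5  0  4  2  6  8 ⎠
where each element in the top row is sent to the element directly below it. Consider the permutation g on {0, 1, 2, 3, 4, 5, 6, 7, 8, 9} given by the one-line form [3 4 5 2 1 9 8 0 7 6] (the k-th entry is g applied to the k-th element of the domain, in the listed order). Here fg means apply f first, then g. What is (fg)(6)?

1

(fg)(6) = g(f(6)). f(6) = 4, then g(4) = 1. So (fg)(6) = 1.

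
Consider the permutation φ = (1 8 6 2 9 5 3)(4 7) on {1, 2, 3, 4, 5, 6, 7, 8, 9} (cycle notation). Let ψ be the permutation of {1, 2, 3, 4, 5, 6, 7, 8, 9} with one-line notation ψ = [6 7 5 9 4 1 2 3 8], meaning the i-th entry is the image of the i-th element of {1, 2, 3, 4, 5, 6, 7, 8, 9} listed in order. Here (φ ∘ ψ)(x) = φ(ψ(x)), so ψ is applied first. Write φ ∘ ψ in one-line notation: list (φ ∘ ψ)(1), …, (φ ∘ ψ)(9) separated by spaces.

For each element, apply ψ then φ: 1 → 6 → 2; 2 → 7 → 4; 3 → 5 → 3; 4 → 9 → 5; 5 → 4 → 7; 6 → 1 → 8; 7 → 2 → 9; 8 → 3 → 1; 9 → 8 → 6.
Collecting the images, φ ∘ ψ = [2 4 3 5 7 8 9 1 6].

2 4 3 5 7 8 9 1 6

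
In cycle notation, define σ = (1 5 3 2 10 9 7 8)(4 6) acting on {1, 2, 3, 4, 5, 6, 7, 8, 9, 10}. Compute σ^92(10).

1

10 lies in the 8-cycle (1 5 3 2 10 9 7 8).
On an 8-cycle, σ^8 is the identity, so σ^92 = σ^4 there (92 ≡ 4 mod 8).
Stepping 4 places around the cycle: 10 → 9 → 7 → 8 → 1.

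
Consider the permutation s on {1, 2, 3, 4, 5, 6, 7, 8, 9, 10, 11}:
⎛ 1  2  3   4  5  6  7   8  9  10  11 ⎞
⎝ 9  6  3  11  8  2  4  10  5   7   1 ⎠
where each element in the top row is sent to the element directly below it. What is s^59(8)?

Tracing 8 → 10 → … returns to 8 after 8 steps, so 8 lies in an 8-cycle (1 9 5 8 10 7 4 11).
Powers repeat with period 8 on this cycle, and 59 mod 8 = 3, so s^59(8) = s^3(8).
Stepping 3 places around the cycle: 8 → 10 → 7 → 4.

4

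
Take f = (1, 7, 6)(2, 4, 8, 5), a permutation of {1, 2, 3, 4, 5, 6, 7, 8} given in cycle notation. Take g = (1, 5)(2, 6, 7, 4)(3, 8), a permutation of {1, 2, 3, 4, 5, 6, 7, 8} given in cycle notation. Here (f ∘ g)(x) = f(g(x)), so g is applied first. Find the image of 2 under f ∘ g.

1

(f ∘ g)(2) = f(g(2)). g(2) = 6, then f(6) = 1. So (f ∘ g)(2) = 1.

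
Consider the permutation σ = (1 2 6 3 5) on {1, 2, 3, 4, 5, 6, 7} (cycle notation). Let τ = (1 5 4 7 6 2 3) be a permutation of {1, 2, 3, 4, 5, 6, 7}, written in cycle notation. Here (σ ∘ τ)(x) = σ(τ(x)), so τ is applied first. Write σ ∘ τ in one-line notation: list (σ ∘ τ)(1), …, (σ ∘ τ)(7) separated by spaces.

Chase each element through τ then σ: 1 → 5 → 1; 2 → 3 → 5; 3 → 1 → 2; 4 → 7 → 7; 5 → 4 → 4; 6 → 2 → 6; 7 → 6 → 3.
Collecting the images, σ ∘ τ = [1 5 2 7 4 6 3].

1 5 2 7 4 6 3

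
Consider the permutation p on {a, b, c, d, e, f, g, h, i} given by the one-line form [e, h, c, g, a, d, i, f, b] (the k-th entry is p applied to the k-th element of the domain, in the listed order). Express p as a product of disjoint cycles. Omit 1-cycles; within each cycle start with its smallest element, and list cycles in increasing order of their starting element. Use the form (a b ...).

(a e)(b h f d g i)

From a: a → e → a, closing the cycle (a e).
Repeating from the next unused element and collecting all non-trivial cycles gives (a e)(b h f d g i).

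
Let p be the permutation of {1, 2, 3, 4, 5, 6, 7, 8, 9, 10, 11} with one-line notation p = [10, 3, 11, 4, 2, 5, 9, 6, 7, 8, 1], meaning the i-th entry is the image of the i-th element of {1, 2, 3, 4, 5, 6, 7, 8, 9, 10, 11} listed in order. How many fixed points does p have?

1

The fixed points (elements with p(x) = x) are {4}, so there is 1.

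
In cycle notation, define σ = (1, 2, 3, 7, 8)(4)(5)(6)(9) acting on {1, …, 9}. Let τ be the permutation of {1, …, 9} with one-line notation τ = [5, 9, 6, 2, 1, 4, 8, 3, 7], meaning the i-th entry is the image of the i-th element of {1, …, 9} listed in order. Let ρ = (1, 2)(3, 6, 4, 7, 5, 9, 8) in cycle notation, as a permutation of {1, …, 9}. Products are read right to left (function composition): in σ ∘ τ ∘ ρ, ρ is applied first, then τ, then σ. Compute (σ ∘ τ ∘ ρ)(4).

1

Chase 4: ρ(4) = 7; τ(7) = 8; σ(8) = 1. Hence (σ ∘ τ ∘ ρ)(4) = 1.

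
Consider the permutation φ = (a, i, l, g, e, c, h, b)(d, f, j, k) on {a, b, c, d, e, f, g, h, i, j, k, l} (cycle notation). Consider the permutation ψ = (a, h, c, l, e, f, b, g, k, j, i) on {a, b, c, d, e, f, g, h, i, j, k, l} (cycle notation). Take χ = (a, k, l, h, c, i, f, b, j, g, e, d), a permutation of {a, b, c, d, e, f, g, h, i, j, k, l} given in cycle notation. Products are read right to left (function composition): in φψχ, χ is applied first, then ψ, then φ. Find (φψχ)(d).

b

(φψχ)(d) = φ(ψ(χ(d))). χ(d) = a, then ψ(a) = h, then φ(h) = b, so the result is b.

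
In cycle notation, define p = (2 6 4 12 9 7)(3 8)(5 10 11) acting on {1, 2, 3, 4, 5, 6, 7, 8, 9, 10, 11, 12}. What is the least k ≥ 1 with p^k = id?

6

The disjoint cycles have lengths 6, 3, 2, 1.
Since disjoint cycles commute, ord(p) = lcm(6, 3, 2) = 6.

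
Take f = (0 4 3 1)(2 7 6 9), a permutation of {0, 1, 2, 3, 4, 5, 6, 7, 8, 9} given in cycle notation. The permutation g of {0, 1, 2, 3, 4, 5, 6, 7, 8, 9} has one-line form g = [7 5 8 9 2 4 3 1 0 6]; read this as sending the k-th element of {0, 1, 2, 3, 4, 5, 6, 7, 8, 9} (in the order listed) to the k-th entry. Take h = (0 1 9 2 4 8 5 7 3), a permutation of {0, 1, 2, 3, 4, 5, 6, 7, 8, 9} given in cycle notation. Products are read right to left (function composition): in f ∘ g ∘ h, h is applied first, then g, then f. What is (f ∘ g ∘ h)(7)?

(f ∘ g ∘ h)(7) = f(g(h(7))). h(7) = 3, then g(3) = 9, then f(9) = 2, so the result is 2.

2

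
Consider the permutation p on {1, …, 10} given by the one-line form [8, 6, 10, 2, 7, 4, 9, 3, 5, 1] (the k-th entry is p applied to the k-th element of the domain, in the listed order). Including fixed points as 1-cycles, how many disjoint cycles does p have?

3

The cycle decomposition is (1, 8, 3, 10)(2, 6, 4)(5, 7, 9), which has 3 cycles (counting 1-cycles).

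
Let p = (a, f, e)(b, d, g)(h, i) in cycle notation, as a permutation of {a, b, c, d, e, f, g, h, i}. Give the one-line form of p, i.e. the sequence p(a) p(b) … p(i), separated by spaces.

f d c g a e b i h

Reading each image from the cycles: a→f, b→d, c→c, d→g, e→a, f→e, g→b, h→i, i→h.
Listing these in domain order gives f d c g a e b i h.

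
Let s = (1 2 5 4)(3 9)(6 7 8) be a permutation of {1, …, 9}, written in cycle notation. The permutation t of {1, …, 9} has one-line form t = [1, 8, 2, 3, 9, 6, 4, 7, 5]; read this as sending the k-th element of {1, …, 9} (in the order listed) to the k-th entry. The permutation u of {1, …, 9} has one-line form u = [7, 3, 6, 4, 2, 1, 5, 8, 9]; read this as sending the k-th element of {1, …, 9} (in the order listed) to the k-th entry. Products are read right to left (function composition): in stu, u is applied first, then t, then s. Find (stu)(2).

Apply the permutations in order: u(2) = 3, then t(3) = 2, then s(2) = 5. So (stu)(2) = 5.

5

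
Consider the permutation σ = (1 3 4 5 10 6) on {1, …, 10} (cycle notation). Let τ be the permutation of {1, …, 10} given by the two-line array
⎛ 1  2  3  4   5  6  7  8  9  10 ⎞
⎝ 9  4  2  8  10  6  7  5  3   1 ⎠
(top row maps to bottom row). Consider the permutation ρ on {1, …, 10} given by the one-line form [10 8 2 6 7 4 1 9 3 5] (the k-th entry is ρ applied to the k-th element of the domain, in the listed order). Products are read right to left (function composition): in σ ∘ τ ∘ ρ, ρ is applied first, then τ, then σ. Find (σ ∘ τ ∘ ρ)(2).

10

Chase 2: ρ(2) = 8; τ(8) = 5; σ(5) = 10. Hence (σ ∘ τ ∘ ρ)(2) = 10.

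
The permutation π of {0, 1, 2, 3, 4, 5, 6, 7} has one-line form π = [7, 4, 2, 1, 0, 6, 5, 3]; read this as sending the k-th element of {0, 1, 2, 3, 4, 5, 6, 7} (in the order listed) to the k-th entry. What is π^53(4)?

3

Tracing 4 → 0 → … returns to 4 after 5 steps, so 4 lies in a 5-cycle (0, 7, 3, 1, 4).
On a 5-cycle, π^5 is the identity, so π^53 = π^3 there (53 ≡ 3 mod 5).
Stepping 3 places around the cycle: 4 → 0 → 7 → 3.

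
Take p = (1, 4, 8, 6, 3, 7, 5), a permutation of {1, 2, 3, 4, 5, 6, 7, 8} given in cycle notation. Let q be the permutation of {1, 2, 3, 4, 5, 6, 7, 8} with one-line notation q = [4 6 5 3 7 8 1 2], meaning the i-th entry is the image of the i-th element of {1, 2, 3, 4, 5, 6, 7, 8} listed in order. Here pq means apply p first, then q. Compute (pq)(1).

(pq)(1) = q(p(1)). p(1) = 4, then q(4) = 3. So (pq)(1) = 3.

3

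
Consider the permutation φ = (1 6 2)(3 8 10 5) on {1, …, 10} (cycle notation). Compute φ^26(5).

8

5 lies in the 4-cycle (3 8 10 5).
Powers repeat with period 4 on this cycle, and 26 mod 4 = 2, so φ^26(5) = φ^2(5).
Advancing 2 steps from 5: 5 → 3 → 8.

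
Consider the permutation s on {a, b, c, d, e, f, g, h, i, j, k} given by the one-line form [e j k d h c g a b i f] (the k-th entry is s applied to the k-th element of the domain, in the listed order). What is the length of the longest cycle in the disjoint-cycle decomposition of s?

3

Decomposing into disjoint cycles gives (a, e, h)(b, j, i)(c, k, f); the longest has length 3.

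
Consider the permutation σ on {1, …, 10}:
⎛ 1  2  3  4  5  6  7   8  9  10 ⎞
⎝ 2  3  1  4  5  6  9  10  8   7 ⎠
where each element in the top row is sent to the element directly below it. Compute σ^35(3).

Tracing 3 → 1 → … returns to 3 after 3 steps, so 3 lies in a 3-cycle (1, 2, 3).
On a 3-cycle, σ^3 is the identity, so σ^35 = σ^2 there (35 ≡ 2 mod 3).
Advancing 2 steps from 3: 3 → 1 → 2.

2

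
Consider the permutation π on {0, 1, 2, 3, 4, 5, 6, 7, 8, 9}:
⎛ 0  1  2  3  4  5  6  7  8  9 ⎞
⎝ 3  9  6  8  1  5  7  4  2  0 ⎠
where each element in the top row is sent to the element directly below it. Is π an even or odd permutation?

In disjoint-cycle form the cycle lengths are 9, 1.
A cycle is odd iff its length is even; π has 0 even-length cycles, so sgn(π) = (−1)^0 and π is even.

even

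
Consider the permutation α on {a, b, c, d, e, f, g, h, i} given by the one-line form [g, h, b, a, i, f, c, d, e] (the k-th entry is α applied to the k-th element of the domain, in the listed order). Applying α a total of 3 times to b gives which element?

Tracing b → h → … returns to b after 6 steps, so b lies in a 6-cycle (a, g, c, b, h, d).
Advancing 3 steps from b: b → h → d → a.

a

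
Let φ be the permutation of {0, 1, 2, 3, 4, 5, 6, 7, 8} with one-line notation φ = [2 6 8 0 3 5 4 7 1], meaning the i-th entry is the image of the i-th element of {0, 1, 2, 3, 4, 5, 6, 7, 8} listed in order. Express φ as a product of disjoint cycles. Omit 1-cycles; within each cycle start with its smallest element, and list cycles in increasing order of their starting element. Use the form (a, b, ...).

(0, 2, 8, 1, 6, 4, 3)

From 0: 0 → 2 → 8 → 1 → 6 → 4 → 3 → 0, closing the cycle (0, 2, 8, 1, 6, 4, 3).
Repeating from the next unused element and collecting all non-trivial cycles gives (0, 2, 8, 1, 6, 4, 3).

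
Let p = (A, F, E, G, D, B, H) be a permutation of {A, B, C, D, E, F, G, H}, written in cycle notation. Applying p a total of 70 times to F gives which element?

F

F lies in the 7-cycle (A, F, E, G, D, B, H).
Powers repeat with period 7 on this cycle, and 70 mod 7 = 0, so p^70(F) = p^0(F).
So p^70(F) = F.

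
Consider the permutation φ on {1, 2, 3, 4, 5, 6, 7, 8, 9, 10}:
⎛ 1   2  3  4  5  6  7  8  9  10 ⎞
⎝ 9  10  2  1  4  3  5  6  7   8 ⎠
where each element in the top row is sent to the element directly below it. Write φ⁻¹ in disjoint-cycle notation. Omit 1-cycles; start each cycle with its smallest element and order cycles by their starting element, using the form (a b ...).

The cycle decomposition of φ is (1 9 7 5 4)(2 10 8 6 3).
The inverse reverses every cycle; in canonical form, φ⁻¹ = (1 4 5 7 9)(2 3 6 8 10).

(1 4 5 7 9)(2 3 6 8 10)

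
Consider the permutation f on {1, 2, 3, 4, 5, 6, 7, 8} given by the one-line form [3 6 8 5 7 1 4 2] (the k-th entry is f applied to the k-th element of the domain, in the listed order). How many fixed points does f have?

0

No element satisfies f(x) = x, so there are 0 fixed points.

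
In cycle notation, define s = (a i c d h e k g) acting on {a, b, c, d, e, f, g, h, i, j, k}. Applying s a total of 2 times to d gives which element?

e

d lies in the 8-cycle (a i c d h e k g).
Advancing 2 steps from d: d → h → e.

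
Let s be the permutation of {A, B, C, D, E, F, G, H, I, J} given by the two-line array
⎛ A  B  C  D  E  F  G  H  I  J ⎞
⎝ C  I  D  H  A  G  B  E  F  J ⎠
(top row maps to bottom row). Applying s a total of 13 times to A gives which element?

H

Tracing A → C → … returns to A after 5 steps, so A lies in a 5-cycle (A C D H E).
Since the cycle has length 5, s^13 acts on it the same as s^3 (13 mod 5 = 3).
Stepping 3 places around the cycle: A → C → D → H.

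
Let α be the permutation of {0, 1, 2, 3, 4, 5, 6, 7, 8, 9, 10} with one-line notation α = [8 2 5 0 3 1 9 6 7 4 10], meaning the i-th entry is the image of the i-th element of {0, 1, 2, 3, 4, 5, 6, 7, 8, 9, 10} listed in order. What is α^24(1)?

Tracing 1 → 2 → … returns to 1 after 3 steps, so 1 lies in a 3-cycle (1 2 5).
Powers repeat with period 3 on this cycle, and 24 mod 3 = 0, so α^24(1) = α^0(1).
So α^24(1) = 1.

1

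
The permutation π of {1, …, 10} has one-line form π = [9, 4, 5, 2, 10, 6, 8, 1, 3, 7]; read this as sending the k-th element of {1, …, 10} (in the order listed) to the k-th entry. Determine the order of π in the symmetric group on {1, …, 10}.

14

Writing π as disjoint cycles, the cycle lengths are 7, 2, 1.
The order of π is the least common multiple of its cycle lengths: lcm(7, 2) = 14.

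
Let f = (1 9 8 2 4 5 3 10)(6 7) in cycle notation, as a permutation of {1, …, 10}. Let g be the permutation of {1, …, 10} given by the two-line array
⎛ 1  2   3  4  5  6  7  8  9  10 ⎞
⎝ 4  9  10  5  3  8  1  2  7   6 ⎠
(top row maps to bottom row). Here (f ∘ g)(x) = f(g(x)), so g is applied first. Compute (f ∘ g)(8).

4

(f ∘ g)(8) = f(g(8)). g(8) = 2, then f(2) = 4. So (f ∘ g)(8) = 4.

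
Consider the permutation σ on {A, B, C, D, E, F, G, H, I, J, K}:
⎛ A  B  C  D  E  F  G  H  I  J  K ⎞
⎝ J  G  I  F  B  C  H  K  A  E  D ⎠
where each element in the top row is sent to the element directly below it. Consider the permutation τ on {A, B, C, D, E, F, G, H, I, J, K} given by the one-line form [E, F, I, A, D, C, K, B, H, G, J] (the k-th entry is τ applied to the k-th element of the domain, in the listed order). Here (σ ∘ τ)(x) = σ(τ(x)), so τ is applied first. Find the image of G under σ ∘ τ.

D

First apply τ: τ(G) = K, then σ(K) = D. Thus (σ ∘ τ)(G) = D.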